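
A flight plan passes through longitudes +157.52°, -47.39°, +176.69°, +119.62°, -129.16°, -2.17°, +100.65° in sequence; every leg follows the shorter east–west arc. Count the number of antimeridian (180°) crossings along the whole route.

3

Leg 1: +157.52° → -47.39°, shortest Δλ = 155.09° (east) — crosses 180°.
Leg 2: -47.39° → +176.69°, shortest Δλ = -135.92° (west) — crosses 180°.
Leg 3: +176.69° → +119.62°, shortest Δλ = -57.07° (west) — does not cross 180°.
Leg 4: +119.62° → -129.16°, shortest Δλ = 111.22° (east) — crosses 180°.
Leg 5: -129.16° → -2.17°, shortest Δλ = 126.99° (east) — does not cross 180°.
Leg 6: -2.17° → +100.65°, shortest Δλ = 102.82° (east) — does not cross 180°.
Total crossings: 3.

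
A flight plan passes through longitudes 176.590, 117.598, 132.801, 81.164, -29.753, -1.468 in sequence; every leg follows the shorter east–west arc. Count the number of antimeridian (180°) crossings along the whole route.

0

Leg 1: +176.590° → +117.598°, shortest Δλ = -58.992° (west) — does not cross 180°.
Leg 2: +117.598° → +132.801°, shortest Δλ = 15.203° (east) — does not cross 180°.
Leg 3: +132.801° → +81.164°, shortest Δλ = -51.637° (west) — does not cross 180°.
Leg 4: +81.164° → -29.753°, shortest Δλ = -110.917° (west) — does not cross 180°.
Leg 5: -29.753° → -1.468°, shortest Δλ = 28.285° (east) — does not cross 180°.
Total crossings: 0.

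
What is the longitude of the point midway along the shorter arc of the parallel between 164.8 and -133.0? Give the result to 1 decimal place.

Signed shortest Δλ from +164.8° to -133.0° is +62.2°.
Midpoint longitude = +164.8° + (+62.2°)/2 = +164.8° + 31.1° = +195.9°.
Normalise into (−180°, 180°]: -164.1°.
(The naïve average (+164.8 + -133.0)/2 = 15.9° is on the wrong side of the globe.)

-164.1°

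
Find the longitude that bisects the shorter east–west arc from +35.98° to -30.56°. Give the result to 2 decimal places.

+2.71°

Signed shortest Δλ from +35.98° to -30.56° is -66.54°.
Midpoint longitude = +35.98° + (-66.54°)/2 = +35.98° − 33.27° = +2.71°.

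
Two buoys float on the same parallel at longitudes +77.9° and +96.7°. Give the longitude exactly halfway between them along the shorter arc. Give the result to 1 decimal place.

+87.3°

Signed shortest Δλ from +77.9° to +96.7° is +18.8°.
Midpoint longitude = +77.9° + (+18.8°)/2 = +77.9° + 9.4° = +87.3°.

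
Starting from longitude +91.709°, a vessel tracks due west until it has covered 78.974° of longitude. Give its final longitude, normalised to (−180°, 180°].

+12.735°

Start at +91.709°; shift −78.974° → +12.735°.
+12.735° already lies in (−180°, 180°].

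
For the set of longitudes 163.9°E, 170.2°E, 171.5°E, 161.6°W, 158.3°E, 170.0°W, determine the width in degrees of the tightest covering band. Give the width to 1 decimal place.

40.1°

Sort the longitudes: -170.0°, -161.6°, +158.3°, +163.9°, +170.2°, +171.5°.
Eastward gaps between consecutive values (wrapping around): 8.4°, 319.9°, 5.6°, 6.3°, 1.3°, 18.5°.
Largest gap = 319.9° ⇒ minimal covering band is its complement: 360° − 319.9° = 40.1°.
Band runs from +158.3° eastward to -161.6°, crossing the antimeridian.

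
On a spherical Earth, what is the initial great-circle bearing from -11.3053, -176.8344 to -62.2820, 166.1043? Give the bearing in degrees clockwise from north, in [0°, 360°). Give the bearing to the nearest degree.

190°

Δλ = 166.1043 − -176.8344 = 342.9387°; wrapped into (−180°, 180°]: -17.0613°.
θ = atan2( sin Δλ · cos φ₂ , cos φ₁ · sin φ₂ − sin φ₁ · cos φ₂ · cos Δλ )
  = atan2(-0.13646, -0.78090) = -170.088° → normalised to [0°, 360°): 189.912°.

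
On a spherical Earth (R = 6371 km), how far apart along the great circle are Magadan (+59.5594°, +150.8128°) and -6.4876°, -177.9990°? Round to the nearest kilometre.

7843 km

Δλ = -177.9990 − 150.8128 = -328.8118°; wrapped into (−180°, 180°]: 31.1882°.
Δφ = -6.4876 − 59.5594 = -66.0470°.
a = sin²(Δφ/2) + cos φ₁ · cos φ₂ · sin²(Δλ/2) = 0.333384.
c = 2·atan2(√a, √(1−a)) = 1.23107 rad → d = 6371·c ≈ 7843.13 km.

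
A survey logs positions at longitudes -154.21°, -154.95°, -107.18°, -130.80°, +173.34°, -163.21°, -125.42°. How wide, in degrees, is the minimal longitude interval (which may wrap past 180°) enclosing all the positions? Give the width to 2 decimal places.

Sort the longitudes: -163.21°, -154.95°, -154.21°, -130.80°, -125.42°, -107.18°, +173.34°.
Eastward gaps between consecutive values (wrapping around): 8.26°, 0.74°, 23.41°, 5.38°, 18.24°, 280.52°, 23.45°.
Largest gap = 280.52° ⇒ minimal covering band is its complement: 360° − 280.52° = 79.48°.
Band runs from +173.34° eastward to -107.18°, crossing the antimeridian.

79.48°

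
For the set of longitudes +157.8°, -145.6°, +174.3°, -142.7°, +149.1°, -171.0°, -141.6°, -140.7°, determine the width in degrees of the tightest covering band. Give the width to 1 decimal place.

70.2°

Sort the longitudes: -171.0°, -145.6°, -142.7°, -141.6°, -140.7°, +149.1°, +157.8°, +174.3°.
Eastward gaps between consecutive values (wrapping around): 25.4°, 2.9°, 1.1°, 0.9°, 289.8°, 8.7°, 16.5°, 14.7°.
Largest gap = 289.8° ⇒ minimal covering band is its complement: 360° − 289.8° = 70.2°.
Band runs from +149.1° eastward to -140.7°, crossing the antimeridian.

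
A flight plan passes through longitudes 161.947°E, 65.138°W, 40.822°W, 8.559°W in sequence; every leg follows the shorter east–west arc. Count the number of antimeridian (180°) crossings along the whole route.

1

Leg 1: +161.947° → -65.138°, shortest Δλ = 132.915° (east) — crosses 180°.
Leg 2: -65.138° → -40.822°, shortest Δλ = 24.316° (east) — does not cross 180°.
Leg 3: -40.822° → -8.559°, shortest Δλ = 32.263° (east) — does not cross 180°.
Total crossings: 1.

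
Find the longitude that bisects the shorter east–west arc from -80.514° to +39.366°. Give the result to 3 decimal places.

Signed shortest Δλ from -80.514° to +39.366° is +119.880°.
Midpoint longitude = -80.514° + (+119.880°)/2 = -80.514° + 59.940° = -20.574°.

-20.574°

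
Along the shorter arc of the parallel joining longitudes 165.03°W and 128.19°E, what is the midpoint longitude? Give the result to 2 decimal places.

Signed shortest Δλ from -165.03° to +128.19° is -66.78°.
Midpoint longitude = -165.03° + (-66.78°)/2 = -165.03° − 33.39° = -198.42°.
Normalise into (−180°, 180°]: +161.58°.
(The naïve average (-165.03 + +128.19)/2 = -18.42° is on the wrong side of the globe.)

161.58°E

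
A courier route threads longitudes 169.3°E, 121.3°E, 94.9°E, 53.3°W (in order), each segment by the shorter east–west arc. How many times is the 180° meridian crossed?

0

Leg 1: +169.3° → +121.3°, shortest Δλ = -48.0° (west) — does not cross 180°.
Leg 2: +121.3° → +94.9°, shortest Δλ = -26.4° (west) — does not cross 180°.
Leg 3: +94.9° → -53.3°, shortest Δλ = -148.2° (west) — does not cross 180°.
Total crossings: 0.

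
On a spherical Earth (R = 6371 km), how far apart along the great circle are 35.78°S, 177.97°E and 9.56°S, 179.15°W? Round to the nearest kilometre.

2930 km

Δλ = -179.15 − 177.97 = -357.12°; wrapped into (−180°, 180°]: 2.88°.
Δφ = -9.56 − -35.78 = 26.22°.
a = sin²(Δφ/2) + cos φ₁ · cos φ₂ · sin²(Δλ/2) = 0.051953.
c = 2·atan2(√a, √(1−a)) = 0.45991 rad → d = 6371·c ≈ 2930.07 km.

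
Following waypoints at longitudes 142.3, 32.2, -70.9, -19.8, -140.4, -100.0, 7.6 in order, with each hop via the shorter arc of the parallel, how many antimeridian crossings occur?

Leg 1: +142.3° → +32.2°, shortest Δλ = -110.1° (west) — does not cross 180°.
Leg 2: +32.2° → -70.9°, shortest Δλ = -103.1° (west) — does not cross 180°.
Leg 3: -70.9° → -19.8°, shortest Δλ = 51.1° (east) — does not cross 180°.
Leg 4: -19.8° → -140.4°, shortest Δλ = -120.6° (west) — does not cross 180°.
Leg 5: -140.4° → -100.0°, shortest Δλ = 40.4° (east) — does not cross 180°.
Leg 6: -100.0° → +7.6°, shortest Δλ = 107.6° (east) — does not cross 180°.
Total crossings: 0.

0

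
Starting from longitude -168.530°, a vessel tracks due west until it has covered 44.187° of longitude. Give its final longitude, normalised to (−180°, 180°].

Start at -168.530°; shift −44.187° → -212.717°.
-212.717° lies outside (−180°, 180°]; add 360° → +147.283°.

+147.283°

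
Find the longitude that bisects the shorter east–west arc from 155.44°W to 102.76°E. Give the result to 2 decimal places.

153.66°E

Signed shortest Δλ from -155.44° to +102.76° is -101.80°.
Midpoint longitude = -155.44° + (-101.80°)/2 = -155.44° − 50.90° = -206.34°.
Normalise into (−180°, 180°]: +153.66°.
(The naïve average (-155.44 + +102.76)/2 = -26.34° is on the wrong side of the globe.)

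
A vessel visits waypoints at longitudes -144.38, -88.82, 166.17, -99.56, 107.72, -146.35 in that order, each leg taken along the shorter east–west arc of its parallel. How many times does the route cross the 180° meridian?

Leg 1: -144.38° → -88.82°, shortest Δλ = 55.56° (east) — does not cross 180°.
Leg 2: -88.82° → +166.17°, shortest Δλ = -105.01° (west) — crosses 180°.
Leg 3: +166.17° → -99.56°, shortest Δλ = 94.27° (east) — crosses 180°.
Leg 4: -99.56° → +107.72°, shortest Δλ = -152.72° (west) — crosses 180°.
Leg 5: +107.72° → -146.35°, shortest Δλ = 105.93° (east) — crosses 180°.
Total crossings: 4.

4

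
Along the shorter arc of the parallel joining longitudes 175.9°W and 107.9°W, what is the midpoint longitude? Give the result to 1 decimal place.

141.9°W

Signed shortest Δλ from -175.9° to -107.9° is +68.0°.
Midpoint longitude = -175.9° + (+68.0°)/2 = -175.9° + 34.0° = -141.9°.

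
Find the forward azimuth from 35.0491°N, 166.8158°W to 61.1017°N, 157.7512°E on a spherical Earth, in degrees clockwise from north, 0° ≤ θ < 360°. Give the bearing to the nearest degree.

Δλ = 157.7512 − -166.8158 = 324.5670°; wrapped into (−180°, 180°]: -35.4330°.
θ = atan2( sin Δλ · cos φ₂ , cos φ₁ · sin φ₂ − sin φ₁ · cos φ₂ · cos Δλ )
  = atan2(-0.28017, 0.49060) = -29.730° → normalised to [0°, 360°): 330.270°.

330°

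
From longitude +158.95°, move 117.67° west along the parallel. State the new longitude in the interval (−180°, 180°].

+41.28°

Start at +158.95°; shift −117.67° → +41.28°.
+41.28° already lies in (−180°, 180°].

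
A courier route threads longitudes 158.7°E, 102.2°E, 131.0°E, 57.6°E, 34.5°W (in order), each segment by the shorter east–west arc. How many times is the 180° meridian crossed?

Leg 1: +158.7° → +102.2°, shortest Δλ = -56.5° (west) — does not cross 180°.
Leg 2: +102.2° → +131.0°, shortest Δλ = 28.8° (east) — does not cross 180°.
Leg 3: +131.0° → +57.6°, shortest Δλ = -73.4° (west) — does not cross 180°.
Leg 4: +57.6° → -34.5°, shortest Δλ = -92.1° (west) — does not cross 180°.
Total crossings: 0.

0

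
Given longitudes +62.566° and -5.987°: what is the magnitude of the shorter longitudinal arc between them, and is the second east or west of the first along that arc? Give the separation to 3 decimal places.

68.553° west

Raw difference: -5.987 − 62.566 = -68.553°.
Normalise into (−180°, 180°]: -68.553° stays -68.553°.
Negative ⇒ the second point lies to the west; separation 68.553°.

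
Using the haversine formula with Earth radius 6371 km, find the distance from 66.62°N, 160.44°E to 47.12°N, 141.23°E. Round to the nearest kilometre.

Δλ = 141.23 − 160.44 = -19.21°.
Δφ = 47.12 − 66.62 = -19.50°.
a = sin²(Δφ/2) + cos φ₁ · cos φ₂ · sin²(Δλ/2) = 0.036197.
c = 2·atan2(√a, √(1−a)) = 0.38284 rad → d = 6371·c ≈ 2439.10 km.

2439 km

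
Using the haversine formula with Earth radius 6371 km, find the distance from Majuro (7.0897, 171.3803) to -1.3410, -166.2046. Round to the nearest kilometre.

Δλ = -166.2046 − 171.3803 = -337.5849°; wrapped into (−180°, 180°]: 22.4151°.
Δφ = -1.3410 − 7.0897 = -8.4307°.
a = sin²(Δφ/2) + cos φ₁ · cos φ₂ · sin²(Δλ/2) = 0.042881.
c = 2·atan2(√a, √(1−a)) = 0.41717 rad → d = 6371·c ≈ 2657.81 km.

2658 km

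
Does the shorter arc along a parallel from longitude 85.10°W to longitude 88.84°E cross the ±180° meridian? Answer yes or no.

Signed shortest Δλ = ((88.84 − -85.10 + 180) mod 360) − 180 = 173.94°.
Going east by 173.94° from -85.10° reaches +88.84° without touching 180°.

No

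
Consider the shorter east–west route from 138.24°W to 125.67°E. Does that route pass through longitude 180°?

Naïve |125.67 − -138.24| = 263.91° > 180°, so the shorter arc goes the other way round — across 180°.
Signed shortest Δλ = ((125.67 − -138.24 + 180) mod 360) − 180 = -96.09°.
Going west by 96.09° from -138.24° passes through 180° before reaching +125.67°.

Yes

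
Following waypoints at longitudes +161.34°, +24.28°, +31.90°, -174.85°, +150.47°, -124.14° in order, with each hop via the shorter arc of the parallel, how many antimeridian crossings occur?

Leg 1: +161.34° → +24.28°, shortest Δλ = -137.06° (west) — does not cross 180°.
Leg 2: +24.28° → +31.90°, shortest Δλ = 7.62° (east) — does not cross 180°.
Leg 3: +31.90° → -174.85°, shortest Δλ = 153.25° (east) — crosses 180°.
Leg 4: -174.85° → +150.47°, shortest Δλ = -34.68° (west) — crosses 180°.
Leg 5: +150.47° → -124.14°, shortest Δλ = 85.39° (east) — crosses 180°.
Total crossings: 3.

3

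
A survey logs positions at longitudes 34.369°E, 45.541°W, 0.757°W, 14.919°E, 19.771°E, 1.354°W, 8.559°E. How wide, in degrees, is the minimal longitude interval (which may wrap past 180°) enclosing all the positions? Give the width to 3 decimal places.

79.910°

Sort the longitudes: -45.541°, -1.354°, -0.757°, +8.559°, +14.919°, +19.771°, +34.369°.
Eastward gaps between consecutive values (wrapping around): 44.187°, 0.597°, 9.316°, 6.360°, 4.852°, 14.598°, 280.090°.
Largest gap = 280.090° ⇒ minimal covering band is its complement: 360° − 280.090° = 79.910°.
Band runs from -45.541° eastward to +34.369°.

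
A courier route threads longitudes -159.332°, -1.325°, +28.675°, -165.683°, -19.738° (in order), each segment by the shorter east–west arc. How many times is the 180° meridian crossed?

Leg 1: -159.332° → -1.325°, shortest Δλ = 158.007° (east) — does not cross 180°.
Leg 2: -1.325° → +28.675°, shortest Δλ = 30.0° (east) — does not cross 180°.
Leg 3: +28.675° → -165.683°, shortest Δλ = 165.642° (east) — crosses 180°.
Leg 4: -165.683° → -19.738°, shortest Δλ = 145.945° (east) — does not cross 180°.
Total crossings: 1.

1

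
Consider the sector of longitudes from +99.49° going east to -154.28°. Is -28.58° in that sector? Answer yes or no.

Band width going east from +99.49° to -154.28°: ((-154.28 − 99.49) mod 360) = 106.23°.
Offset of -28.58° east of the west edge: ((-28.58 − 99.49) mod 360) = 231.93°.
231.93° > 106.23° ⇒ outside.

No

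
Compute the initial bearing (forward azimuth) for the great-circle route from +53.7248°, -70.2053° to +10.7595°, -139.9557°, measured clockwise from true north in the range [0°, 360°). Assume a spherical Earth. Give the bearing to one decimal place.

259.9°

Δλ = -139.9557 − -70.2053 = -69.7504°.
θ = atan2( sin Δλ · cos φ₂ , cos φ₁ · sin φ₂ − sin φ₁ · cos φ₂ · cos Δλ )
  = atan2(-0.92170, -0.16367) = -100.069° → normalised to [0°, 360°): 259.931°.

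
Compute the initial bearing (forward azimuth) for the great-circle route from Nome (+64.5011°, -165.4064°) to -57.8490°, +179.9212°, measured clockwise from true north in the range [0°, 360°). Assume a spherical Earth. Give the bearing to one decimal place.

Δλ = 179.9212 − -165.4064 = 345.3276°; wrapped into (−180°, 180°]: -14.6724°.
θ = atan2( sin Δλ · cos φ₂ , cos φ₁ · sin φ₂ − sin φ₁ · cos φ₂ · cos Δλ )
  = atan2(-0.13479, -0.82913) = -170.766° → normalised to [0°, 360°): 189.234°.

189.2°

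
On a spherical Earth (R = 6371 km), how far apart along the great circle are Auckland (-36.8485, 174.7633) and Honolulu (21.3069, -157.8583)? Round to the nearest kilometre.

7076 km

Δλ = -157.8583 − 174.7633 = -332.6216°; wrapped into (−180°, 180°]: 27.3784°.
Δφ = 21.3069 − -36.8485 = 58.1554°.
a = sin²(Δφ/2) + cos φ₁ · cos φ₂ · sin²(Δλ/2) = 0.277945.
c = 2·atan2(√a, √(1−a)) = 1.11062 rad → d = 6371·c ≈ 7075.73 km.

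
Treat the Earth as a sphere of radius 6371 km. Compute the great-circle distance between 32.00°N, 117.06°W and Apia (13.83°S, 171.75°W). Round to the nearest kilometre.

7734 km

Δλ = -171.75 − -117.06 = -54.69°.
Δφ = -13.83 − 32.00 = -45.83°.
a = sin²(Δφ/2) + cos φ₁ · cos φ₂ · sin²(Δλ/2) = 0.325356.
c = 2·atan2(√a, √(1−a)) = 1.21398 rad → d = 6371·c ≈ 7734.30 km.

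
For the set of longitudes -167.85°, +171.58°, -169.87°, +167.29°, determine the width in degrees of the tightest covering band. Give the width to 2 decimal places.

24.86°

Sort the longitudes: -169.87°, -167.85°, +167.29°, +171.58°.
Eastward gaps between consecutive values (wrapping around): 2.02°, 335.14°, 4.29°, 18.55°.
Largest gap = 335.14° ⇒ minimal covering band is its complement: 360° − 335.14° = 24.86°.
Band runs from +167.29° eastward to -167.85°, crossing the antimeridian.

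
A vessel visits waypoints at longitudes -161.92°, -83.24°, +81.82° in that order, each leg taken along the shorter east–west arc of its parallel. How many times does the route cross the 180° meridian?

Leg 1: -161.92° → -83.24°, shortest Δλ = 78.68° (east) — does not cross 180°.
Leg 2: -83.24° → +81.82°, shortest Δλ = 165.06° (east) — does not cross 180°.
Total crossings: 0.

0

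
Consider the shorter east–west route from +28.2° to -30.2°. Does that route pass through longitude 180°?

No

Signed shortest Δλ = ((-30.2 − 28.2 + 180) mod 360) − 180 = -58.4°.
Going west by 58.4° from +28.2° reaches -30.2° without touching 180°.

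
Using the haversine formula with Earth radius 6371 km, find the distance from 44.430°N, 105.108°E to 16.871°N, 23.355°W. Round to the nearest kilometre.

Δλ = -23.355 − 105.108 = -128.463°.
Δφ = 16.871 − 44.430 = -27.559°.
a = sin²(Δφ/2) + cos φ₁ · cos φ₂ · sin²(Δλ/2) = 0.610950.
c = 2·atan2(√a, √(1−a)) = 1.79456 rad → d = 6371·c ≈ 11433.13 km.

11433 km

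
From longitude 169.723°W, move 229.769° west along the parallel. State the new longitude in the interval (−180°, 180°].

Start at -169.723°; shift −229.769° → -399.492°.
-399.492° lies outside (−180°, 180°]; add 360° → -39.492°.

39.492°W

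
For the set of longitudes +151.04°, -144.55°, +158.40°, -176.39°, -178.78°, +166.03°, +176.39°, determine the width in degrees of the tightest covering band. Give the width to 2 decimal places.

Sort the longitudes: -178.78°, -176.39°, -144.55°, +151.04°, +158.40°, +166.03°, +176.39°.
Eastward gaps between consecutive values (wrapping around): 2.39°, 31.84°, 295.59°, 7.36°, 7.63°, 10.36°, 4.83°.
Largest gap = 295.59° ⇒ minimal covering band is its complement: 360° − 295.59° = 64.41°.
Band runs from +151.04° eastward to -144.55°, crossing the antimeridian.

64.41°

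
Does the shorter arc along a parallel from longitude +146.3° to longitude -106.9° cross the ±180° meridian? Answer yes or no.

Naïve |-106.9 − 146.3| = 253.2° > 180°, so the shorter arc goes the other way round — across 180°.
Signed shortest Δλ = ((-106.9 − 146.3 + 180) mod 360) − 180 = 106.8°.
Going east by 106.8° from +146.3° passes through 180° before reaching -106.9°.

Yes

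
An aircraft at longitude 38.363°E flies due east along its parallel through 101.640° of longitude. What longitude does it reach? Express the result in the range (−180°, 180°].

Start at +38.363°; shift +101.640° → +140.003°.
+140.003° already lies in (−180°, 180°].

140.003°E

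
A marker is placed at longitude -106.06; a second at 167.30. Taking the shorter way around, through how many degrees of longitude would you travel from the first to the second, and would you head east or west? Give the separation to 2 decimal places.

Raw difference: 167.30 − -106.06 = 273.36°.
Normalise into (−180°, 180°]: 273.36° − 360° = -86.64°.
Negative ⇒ the second point lies to the west; separation 86.64°.

86.64° west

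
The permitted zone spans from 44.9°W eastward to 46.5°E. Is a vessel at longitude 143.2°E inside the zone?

Band width going east from -44.9° to +46.5°: ((46.5 − -44.9) mod 360) = 91.4°.
Offset of +143.2° east of the west edge: ((143.2 − -44.9) mod 360) = 188.1°.
188.1° > 91.4° ⇒ outside.

No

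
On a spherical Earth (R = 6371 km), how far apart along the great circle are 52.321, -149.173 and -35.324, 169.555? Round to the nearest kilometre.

10536 km

Δλ = 169.555 − -149.173 = 318.728°; wrapped into (−180°, 180°]: -41.272°.
Δφ = -35.324 − 52.321 = -87.645°.
a = sin²(Δφ/2) + cos φ₁ · cos φ₂ · sin²(Δλ/2) = 0.541397.
c = 2·atan2(√a, √(1−a)) = 1.65369 rad → d = 6371·c ≈ 10535.63 km.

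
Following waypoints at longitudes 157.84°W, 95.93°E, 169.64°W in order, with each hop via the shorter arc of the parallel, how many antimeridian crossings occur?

Leg 1: -157.84° → +95.93°, shortest Δλ = -106.23° (west) — crosses 180°.
Leg 2: +95.93° → -169.64°, shortest Δλ = 94.43° (east) — crosses 180°.
Total crossings: 2.

2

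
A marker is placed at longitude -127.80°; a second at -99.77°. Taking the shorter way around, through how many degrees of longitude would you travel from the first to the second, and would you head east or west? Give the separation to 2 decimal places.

Raw difference: -99.77 − -127.80 = 28.03°.
Normalise into (−180°, 180°]: 28.03° stays 28.03°.
Positive ⇒ the second point lies to the east; separation 28.03°.

28.03° east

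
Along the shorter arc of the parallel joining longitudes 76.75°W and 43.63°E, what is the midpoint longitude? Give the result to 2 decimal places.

Signed shortest Δλ from -76.75° to +43.63° is +120.38°.
Midpoint longitude = -76.75° + (+120.38°)/2 = -76.75° + 60.19° = -16.56°.

16.56°W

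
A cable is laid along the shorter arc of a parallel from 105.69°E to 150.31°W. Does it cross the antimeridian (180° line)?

Yes

Naïve |-150.31 − 105.69| = 256.0° > 180°, so the shorter arc goes the other way round — across 180°.
Signed shortest Δλ = ((-150.31 − 105.69 + 180) mod 360) − 180 = 104.0°.
Going east by 104.0° from +105.69° passes through 180° before reaching -150.31°.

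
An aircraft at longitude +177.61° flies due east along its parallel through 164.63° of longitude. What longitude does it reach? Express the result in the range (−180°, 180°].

-17.76°

Start at +177.61°; shift +164.63° → +342.24°.
+342.24° lies outside (−180°, 180°]; subtract 360° → -17.76°.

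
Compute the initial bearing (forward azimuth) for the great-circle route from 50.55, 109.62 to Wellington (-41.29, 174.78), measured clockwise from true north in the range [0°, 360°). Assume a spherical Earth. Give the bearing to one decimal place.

134.2°

Δλ = 174.78 − 109.62 = 65.16°.
θ = atan2( sin Δλ · cos φ₂ , cos φ₁ · sin φ₂ − sin φ₁ · cos φ₂ · cos Δλ )
  = atan2(0.68187, -0.66302) = 134.197° → normalised to [0°, 360°): 134.197°.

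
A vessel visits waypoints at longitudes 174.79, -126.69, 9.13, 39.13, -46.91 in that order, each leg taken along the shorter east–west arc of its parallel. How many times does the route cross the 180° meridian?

Leg 1: +174.79° → -126.69°, shortest Δλ = 58.52° (east) — crosses 180°.
Leg 2: -126.69° → +9.13°, shortest Δλ = 135.82° (east) — does not cross 180°.
Leg 3: +9.13° → +39.13°, shortest Δλ = 30.0° (east) — does not cross 180°.
Leg 4: +39.13° → -46.91°, shortest Δλ = -86.04° (west) — does not cross 180°.
Total crossings: 1.

1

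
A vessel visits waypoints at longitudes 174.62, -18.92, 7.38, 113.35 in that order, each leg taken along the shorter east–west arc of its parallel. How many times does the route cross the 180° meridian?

1

Leg 1: +174.62° → -18.92°, shortest Δλ = 166.46° (east) — crosses 180°.
Leg 2: -18.92° → +7.38°, shortest Δλ = 26.3° (east) — does not cross 180°.
Leg 3: +7.38° → +113.35°, shortest Δλ = 105.97° (east) — does not cross 180°.
Total crossings: 1.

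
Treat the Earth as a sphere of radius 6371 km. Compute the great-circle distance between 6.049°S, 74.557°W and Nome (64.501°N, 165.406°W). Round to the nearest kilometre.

10655 km

Δλ = -165.406 − -74.557 = -90.849°.
Δφ = 64.501 − -6.049 = 70.550°.
a = sin²(Δφ/2) + cos φ₁ · cos φ₂ · sin²(Δλ/2) = 0.550729.
c = 2·atan2(√a, √(1−a)) = 1.67243 rad → d = 6371·c ≈ 10655.04 km.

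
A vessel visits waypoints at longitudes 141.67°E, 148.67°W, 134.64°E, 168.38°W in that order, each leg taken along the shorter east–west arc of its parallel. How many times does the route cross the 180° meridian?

Leg 1: +141.67° → -148.67°, shortest Δλ = 69.66° (east) — crosses 180°.
Leg 2: -148.67° → +134.64°, shortest Δλ = -76.69° (west) — crosses 180°.
Leg 3: +134.64° → -168.38°, shortest Δλ = 56.98° (east) — crosses 180°.
Total crossings: 3.

3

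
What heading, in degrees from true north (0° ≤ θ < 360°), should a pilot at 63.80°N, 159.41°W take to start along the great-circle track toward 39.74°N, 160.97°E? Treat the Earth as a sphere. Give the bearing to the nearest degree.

Δλ = 160.97 − -159.41 = 320.38°; wrapped into (−180°, 180°]: -39.62°.
θ = atan2( sin Δλ · cos φ₂ , cos φ₁ · sin φ₂ − sin φ₁ · cos φ₂ · cos Δλ )
  = atan2(-0.49036, -0.24921) = -116.940° → normalised to [0°, 360°): 243.060°.

243°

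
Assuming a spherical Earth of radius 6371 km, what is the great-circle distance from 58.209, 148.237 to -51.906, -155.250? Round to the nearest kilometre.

Δλ = -155.250 − 148.237 = -303.487°; wrapped into (−180°, 180°]: 56.513°.
Δφ = -51.906 − 58.209 = -110.115°.
a = sin²(Δφ/2) + cos φ₁ · cos φ₂ · sin²(Δλ/2) = 0.744799.
c = 2·atan2(√a, √(1−a)) = 2.08243 rad → d = 6371·c ≈ 13267.13 km.

13267 km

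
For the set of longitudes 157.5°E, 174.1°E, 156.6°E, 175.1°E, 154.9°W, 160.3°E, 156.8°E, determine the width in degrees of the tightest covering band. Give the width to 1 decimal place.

48.5°

Sort the longitudes: -154.9°, +156.6°, +156.8°, +157.5°, +160.3°, +174.1°, +175.1°.
Eastward gaps between consecutive values (wrapping around): 311.5°, 0.2°, 0.7°, 2.8°, 13.8°, 1.0°, 30.0°.
Largest gap = 311.5° ⇒ minimal covering band is its complement: 360° − 311.5° = 48.5°.
Band runs from +156.6° eastward to -154.9°, crossing the antimeridian.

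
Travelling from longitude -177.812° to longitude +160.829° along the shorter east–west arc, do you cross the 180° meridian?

Naïve |160.829 − -177.812| = 338.641° > 180°, so the shorter arc goes the other way round — across 180°.
Signed shortest Δλ = ((160.829 − -177.812 + 180) mod 360) − 180 = -21.359°.
Going west by 21.359° from -177.812° passes through 180° before reaching +160.829°.

Yes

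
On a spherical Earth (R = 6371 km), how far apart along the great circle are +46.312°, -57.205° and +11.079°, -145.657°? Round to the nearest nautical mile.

4860 nmi

Δλ = -145.657 − -57.205 = -88.452°.
Δφ = 11.079 − 46.312 = -35.233°.
a = sin²(Δφ/2) + cos φ₁ · cos φ₂ · sin²(Δλ/2) = 0.421367.
c = 2·atan2(√a, √(1−a)) = 1.41287 rad → d = 6371·c ≈ 9001.42 km ≈ 4860.38 nmi.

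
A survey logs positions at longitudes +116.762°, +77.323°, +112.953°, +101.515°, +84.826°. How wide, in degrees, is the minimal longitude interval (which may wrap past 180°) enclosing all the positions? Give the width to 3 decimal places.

Sort the longitudes: +77.323°, +84.826°, +101.515°, +112.953°, +116.762°.
Eastward gaps between consecutive values (wrapping around): 7.503°, 16.689°, 11.438°, 3.809°, 320.561°.
Largest gap = 320.561° ⇒ minimal covering band is its complement: 360° − 320.561° = 39.439°.
Band runs from +77.323° eastward to +116.762°.

39.439°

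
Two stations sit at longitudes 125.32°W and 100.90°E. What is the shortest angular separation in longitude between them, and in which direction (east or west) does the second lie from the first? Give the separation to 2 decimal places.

133.78° west

Raw difference: 100.90 − -125.32 = 226.22°.
Normalise into (−180°, 180°]: 226.22° − 360° = -133.78°.
Negative ⇒ the second point lies to the west; separation 133.78°.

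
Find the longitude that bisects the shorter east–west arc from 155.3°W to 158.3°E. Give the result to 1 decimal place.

178.5°W

Signed shortest Δλ from -155.3° to +158.3° is -46.4°.
Midpoint longitude = -155.3° + (-46.4°)/2 = -155.3° − 23.2° = -178.5°.
(The naïve average (-155.3 + +158.3)/2 = 1.5° is on the wrong side of the globe.)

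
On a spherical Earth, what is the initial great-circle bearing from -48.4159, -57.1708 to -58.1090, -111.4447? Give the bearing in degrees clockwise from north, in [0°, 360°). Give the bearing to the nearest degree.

232°

Δλ = -111.4447 − -57.1708 = -54.2739°.
θ = atan2( sin Δλ · cos φ₂ , cos φ₁ · sin φ₂ − sin φ₁ · cos φ₂ · cos Δλ )
  = atan2(-0.42889, -0.33279) = -127.810° → normalised to [0°, 360°): 232.190°.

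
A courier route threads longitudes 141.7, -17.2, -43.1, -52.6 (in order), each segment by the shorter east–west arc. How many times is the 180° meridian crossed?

Leg 1: +141.7° → -17.2°, shortest Δλ = -158.9° (west) — does not cross 180°.
Leg 2: -17.2° → -43.1°, shortest Δλ = -25.9° (west) — does not cross 180°.
Leg 3: -43.1° → -52.6°, shortest Δλ = -9.5° (west) — does not cross 180°.
Total crossings: 0.

0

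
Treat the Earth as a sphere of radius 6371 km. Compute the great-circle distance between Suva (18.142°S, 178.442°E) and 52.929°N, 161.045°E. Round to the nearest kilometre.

Δλ = 161.045 − 178.442 = -17.397°.
Δφ = 52.929 − -18.142 = 71.071°.
a = sin²(Δφ/2) + cos φ₁ · cos φ₂ · sin²(Δλ/2) = 0.350904.
c = 2·atan2(√a, √(1−a)) = 1.26800 rad → d = 6371·c ≈ 8078.42 km.

8078 km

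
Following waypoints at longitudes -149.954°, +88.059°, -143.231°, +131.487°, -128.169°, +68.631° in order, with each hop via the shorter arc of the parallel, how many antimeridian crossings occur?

5

Leg 1: -149.954° → +88.059°, shortest Δλ = -121.987° (west) — crosses 180°.
Leg 2: +88.059° → -143.231°, shortest Δλ = 128.71° (east) — crosses 180°.
Leg 3: -143.231° → +131.487°, shortest Δλ = -85.282° (west) — crosses 180°.
Leg 4: +131.487° → -128.169°, shortest Δλ = 100.344° (east) — crosses 180°.
Leg 5: -128.169° → +68.631°, shortest Δλ = -163.2° (west) — crosses 180°.
Total crossings: 5.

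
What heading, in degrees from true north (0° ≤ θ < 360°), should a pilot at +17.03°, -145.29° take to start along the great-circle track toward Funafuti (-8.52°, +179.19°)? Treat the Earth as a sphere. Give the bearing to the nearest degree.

237°

Δλ = 179.19 − -145.29 = 324.48°; wrapped into (−180°, 180°]: -35.52°.
θ = atan2( sin Δλ · cos φ₂ , cos φ₁ · sin φ₂ − sin φ₁ · cos φ₂ · cos Δλ )
  = atan2(-0.57458, -0.37740) = -123.298° → normalised to [0°, 360°): 236.702°.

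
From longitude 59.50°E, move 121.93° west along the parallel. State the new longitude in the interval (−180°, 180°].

Start at +59.50°; shift −121.93° → -62.43°.
-62.43° already lies in (−180°, 180°].

62.43°W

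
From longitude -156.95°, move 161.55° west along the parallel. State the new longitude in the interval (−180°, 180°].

Start at -156.95°; shift −161.55° → -318.50°.
-318.50° lies outside (−180°, 180°]; add 360° → +41.50°.

+41.50°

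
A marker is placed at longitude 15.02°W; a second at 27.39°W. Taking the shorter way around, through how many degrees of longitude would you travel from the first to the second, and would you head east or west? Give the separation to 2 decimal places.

12.37° west

Raw difference: -27.39 − -15.02 = -12.37°.
Normalise into (−180°, 180°]: -12.37° stays -12.37°.
Negative ⇒ the second point lies to the west; separation 12.37°.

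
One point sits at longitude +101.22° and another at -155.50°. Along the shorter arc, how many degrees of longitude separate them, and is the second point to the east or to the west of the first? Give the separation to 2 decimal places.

Raw difference: -155.50 − 101.22 = -256.72°.
Normalise into (−180°, 180°]: -256.72° + 360° = 103.28°.
Positive ⇒ the second point lies to the east; separation 103.28°.

103.28° east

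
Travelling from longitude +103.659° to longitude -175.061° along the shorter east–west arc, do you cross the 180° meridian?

Naïve |-175.061 − 103.659| = 278.72° > 180°, so the shorter arc goes the other way round — across 180°.
Signed shortest Δλ = ((-175.061 − 103.659 + 180) mod 360) − 180 = 81.28°.
Going east by 81.28° from +103.659° passes through 180° before reaching -175.061°.

Yes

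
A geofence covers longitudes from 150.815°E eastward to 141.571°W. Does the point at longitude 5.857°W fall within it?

No

Band width going east from +150.815° to -141.571°: ((-141.571 − 150.815) mod 360) = 67.614°.
Offset of -5.857° east of the west edge: ((-5.857 − 150.815) mod 360) = 203.328°.
203.328° > 67.614° ⇒ outside.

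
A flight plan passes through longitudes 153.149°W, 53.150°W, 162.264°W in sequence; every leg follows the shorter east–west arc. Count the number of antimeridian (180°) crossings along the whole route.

Leg 1: -153.149° → -53.150°, shortest Δλ = 99.999° (east) — does not cross 180°.
Leg 2: -53.150° → -162.264°, shortest Δλ = -109.114° (west) — does not cross 180°.
Total crossings: 0.

0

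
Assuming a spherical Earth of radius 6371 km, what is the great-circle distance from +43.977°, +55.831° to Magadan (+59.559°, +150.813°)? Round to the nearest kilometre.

6167 km

Δλ = 150.813 − 55.831 = 94.982°.
Δφ = 59.559 − 43.977 = 15.582°.
a = sin²(Δφ/2) + cos φ₁ · cos φ₂ · sin²(Δλ/2) = 0.216505.
c = 2·atan2(√a, √(1−a)) = 0.96795 rad → d = 6371·c ≈ 6166.81 km.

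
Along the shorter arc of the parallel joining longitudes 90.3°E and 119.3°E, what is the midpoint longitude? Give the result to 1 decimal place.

Signed shortest Δλ from +90.3° to +119.3° is +29.0°.
Midpoint longitude = +90.3° + (+29.0°)/2 = +90.3° + 14.5° = +104.8°.

104.8°E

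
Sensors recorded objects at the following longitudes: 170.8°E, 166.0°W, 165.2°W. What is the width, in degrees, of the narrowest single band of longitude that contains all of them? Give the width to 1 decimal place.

24.0°

Sort the longitudes: -166.0°, -165.2°, +170.8°.
Eastward gaps between consecutive values (wrapping around): 0.8°, 336.0°, 23.2°.
Largest gap = 336.0° ⇒ minimal covering band is its complement: 360° − 336.0° = 24.0°.
Band runs from +170.8° eastward to -165.2°, crossing the antimeridian.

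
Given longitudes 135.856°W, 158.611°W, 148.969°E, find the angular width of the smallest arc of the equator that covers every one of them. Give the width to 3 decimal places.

75.175°

Sort the longitudes: -158.611°, -135.856°, +148.969°.
Eastward gaps between consecutive values (wrapping around): 22.755°, 284.825°, 52.420°.
Largest gap = 284.825° ⇒ minimal covering band is its complement: 360° − 284.825° = 75.175°.
Band runs from +148.969° eastward to -135.856°, crossing the antimeridian.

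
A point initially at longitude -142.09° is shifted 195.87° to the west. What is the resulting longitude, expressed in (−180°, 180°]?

Start at -142.09°; shift −195.87° → -337.96°.
-337.96° lies outside (−180°, 180°]; add 360° → +22.04°.

+22.04°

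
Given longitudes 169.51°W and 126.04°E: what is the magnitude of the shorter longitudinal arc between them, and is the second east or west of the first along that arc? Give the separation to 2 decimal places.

Raw difference: 126.04 − -169.51 = 295.55°.
Normalise into (−180°, 180°]: 295.55° − 360° = -64.45°.
Negative ⇒ the second point lies to the west; separation 64.45°.

64.45° west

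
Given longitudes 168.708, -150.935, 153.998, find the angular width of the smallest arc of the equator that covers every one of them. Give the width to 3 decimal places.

Sort the longitudes: -150.935°, +153.998°, +168.708°.
Eastward gaps between consecutive values (wrapping around): 304.933°, 14.710°, 40.357°.
Largest gap = 304.933° ⇒ minimal covering band is its complement: 360° − 304.933° = 55.067°.
Band runs from +153.998° eastward to -150.935°, crossing the antimeridian.

55.067°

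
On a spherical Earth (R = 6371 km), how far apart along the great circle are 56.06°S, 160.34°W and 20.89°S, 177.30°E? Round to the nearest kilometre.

4326 km

Δλ = 177.30 − -160.34 = 337.64°; wrapped into (−180°, 180°]: -22.36°.
Δφ = -20.89 − -56.06 = 35.17°.
a = sin²(Δφ/2) + cos φ₁ · cos φ₂ · sin²(Δλ/2) = 0.110887.
c = 2·atan2(√a, √(1−a)) = 0.67896 rad → d = 6371·c ≈ 4325.65 km.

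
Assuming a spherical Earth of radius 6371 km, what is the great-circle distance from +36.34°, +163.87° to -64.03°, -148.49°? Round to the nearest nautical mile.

6434 nmi

Δλ = -148.49 − 163.87 = -312.36°; wrapped into (−180°, 180°]: 47.64°.
Δφ = -64.03 − 36.34 = -100.37°.
a = sin²(Δφ/2) + cos φ₁ · cos φ₂ · sin²(Δλ/2) = 0.647536.
c = 2·atan2(√a, √(1−a)) = 1.87033 rad → d = 6371·c ≈ 11915.85 km ≈ 6434.04 nmi.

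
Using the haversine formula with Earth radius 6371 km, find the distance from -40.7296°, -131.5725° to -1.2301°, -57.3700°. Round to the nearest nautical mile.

Δλ = -57.3700 − -131.5725 = 74.2025°.
Δφ = -1.2301 − -40.7296 = 39.4995°.
a = sin²(Δφ/2) + cos φ₁ · cos φ₂ · sin²(Δλ/2) = 0.389869.
c = 2·atan2(√a, √(1−a)) = 1.34871 rad → d = 6371·c ≈ 8592.66 km ≈ 4639.66 nmi.

4640 nmi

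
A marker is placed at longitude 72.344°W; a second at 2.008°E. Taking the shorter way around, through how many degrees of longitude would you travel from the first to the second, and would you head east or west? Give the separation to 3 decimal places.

Raw difference: 2.008 − -72.344 = 74.352°.
Normalise into (−180°, 180°]: 74.352° stays 74.352°.
Positive ⇒ the second point lies to the east; separation 74.352°.

74.352° east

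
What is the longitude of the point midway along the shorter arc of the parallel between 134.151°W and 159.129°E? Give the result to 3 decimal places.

167.511°W

Signed shortest Δλ from -134.151° to +159.129° is -66.720°.
Midpoint longitude = -134.151° + (-66.720°)/2 = -134.151° − 33.360° = -167.511°.
(The naïve average (-134.151 + +159.129)/2 = 12.489° is on the wrong side of the globe.)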